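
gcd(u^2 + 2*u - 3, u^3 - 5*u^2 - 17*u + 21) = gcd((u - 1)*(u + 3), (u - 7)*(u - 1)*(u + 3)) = u^2 + 2*u - 3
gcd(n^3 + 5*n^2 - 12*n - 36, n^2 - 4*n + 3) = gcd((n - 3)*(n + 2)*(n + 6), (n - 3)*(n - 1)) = n - 3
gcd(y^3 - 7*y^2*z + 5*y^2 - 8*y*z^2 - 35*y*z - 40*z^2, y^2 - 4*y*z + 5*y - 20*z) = y + 5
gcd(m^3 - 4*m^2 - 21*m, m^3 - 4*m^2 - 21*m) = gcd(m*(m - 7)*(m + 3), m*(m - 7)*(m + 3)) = m^3 - 4*m^2 - 21*m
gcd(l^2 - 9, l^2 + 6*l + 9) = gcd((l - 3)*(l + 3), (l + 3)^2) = l + 3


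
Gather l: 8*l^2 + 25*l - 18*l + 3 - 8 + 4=8*l^2 + 7*l - 1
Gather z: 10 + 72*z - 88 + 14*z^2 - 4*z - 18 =14*z^2 + 68*z - 96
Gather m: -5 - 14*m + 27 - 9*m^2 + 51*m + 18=-9*m^2 + 37*m + 40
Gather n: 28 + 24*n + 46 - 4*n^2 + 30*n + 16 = -4*n^2 + 54*n + 90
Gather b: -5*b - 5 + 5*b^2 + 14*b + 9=5*b^2 + 9*b + 4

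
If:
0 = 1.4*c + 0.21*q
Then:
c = -0.15*q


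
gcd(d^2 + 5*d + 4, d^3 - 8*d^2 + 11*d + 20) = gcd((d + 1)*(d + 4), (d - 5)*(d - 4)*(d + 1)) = d + 1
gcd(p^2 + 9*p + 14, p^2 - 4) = p + 2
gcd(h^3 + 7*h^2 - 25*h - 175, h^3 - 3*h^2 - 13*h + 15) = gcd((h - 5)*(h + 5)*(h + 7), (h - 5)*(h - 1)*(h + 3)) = h - 5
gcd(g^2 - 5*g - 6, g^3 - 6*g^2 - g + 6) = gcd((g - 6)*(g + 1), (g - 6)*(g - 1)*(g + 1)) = g^2 - 5*g - 6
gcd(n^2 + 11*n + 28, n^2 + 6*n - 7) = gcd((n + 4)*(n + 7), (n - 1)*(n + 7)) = n + 7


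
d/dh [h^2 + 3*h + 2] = 2*h + 3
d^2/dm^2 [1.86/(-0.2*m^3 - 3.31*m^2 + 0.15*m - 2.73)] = ((2.232*m + 12.3132)*(0.2*m^3 + 3.31*m^2 - 0.15*m + 2.73) - 1.86*(0.6*m^2 + 6.62*m - 0.15)*(1.2*m^2 + 13.24*m - 0.3))/(0.2*m^3 + 3.31*m^2 - 0.15*m + 2.73)^3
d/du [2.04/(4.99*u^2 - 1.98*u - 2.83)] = (4.0392 - 20.3592*u)/(-4.99*u^2 + 1.98*u + 2.83)^2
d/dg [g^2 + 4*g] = 2*g + 4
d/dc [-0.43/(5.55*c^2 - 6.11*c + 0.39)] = (4.773*c - 2.6273)/(5.55*c^2 - 6.11*c + 0.39)^2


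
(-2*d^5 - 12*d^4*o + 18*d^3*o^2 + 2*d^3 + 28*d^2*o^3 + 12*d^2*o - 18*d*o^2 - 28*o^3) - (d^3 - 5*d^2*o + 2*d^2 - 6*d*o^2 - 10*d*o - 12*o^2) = -2*d^5 - 12*d^4*o + 18*d^3*o^2 + d^3 + 28*d^2*o^3 + 17*d^2*o - 2*d^2 - 12*d*o^2 + 10*d*o - 28*o^3 + 12*o^2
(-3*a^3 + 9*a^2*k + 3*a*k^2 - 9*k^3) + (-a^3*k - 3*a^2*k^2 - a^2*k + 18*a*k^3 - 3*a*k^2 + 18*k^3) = -a^3*k - 3*a^3 - 3*a^2*k^2 + 8*a^2*k + 18*a*k^3 + 9*k^3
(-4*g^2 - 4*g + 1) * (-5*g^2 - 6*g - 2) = 20*g^4 + 44*g^3 + 27*g^2 + 2*g - 2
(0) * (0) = 0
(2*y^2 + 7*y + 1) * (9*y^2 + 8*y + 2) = 18*y^4 + 79*y^3 + 69*y^2 + 22*y + 2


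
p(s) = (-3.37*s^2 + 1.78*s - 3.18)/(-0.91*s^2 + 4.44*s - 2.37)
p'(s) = (1.78 - 6.74*s)/(-0.91*s^2 + 4.44*s - 2.37) + (1.82*s - 4.44)*(-3.37*s^2 + 1.78*s - 3.18)/(-0.91*s^2 + 4.44*s - 2.37)^2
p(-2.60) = 1.52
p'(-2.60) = -0.27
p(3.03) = -10.53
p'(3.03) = -10.98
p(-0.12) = 1.18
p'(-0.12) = 1.00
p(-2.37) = 1.46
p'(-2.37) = -0.28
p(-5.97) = 2.18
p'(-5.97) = -0.14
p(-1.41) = 1.19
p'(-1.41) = -0.28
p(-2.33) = 1.45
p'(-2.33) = -0.28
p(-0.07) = 1.24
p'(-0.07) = 1.27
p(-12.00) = 2.73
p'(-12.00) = -0.06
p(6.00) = 13.41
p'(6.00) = -5.68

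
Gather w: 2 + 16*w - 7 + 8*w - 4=24*w - 9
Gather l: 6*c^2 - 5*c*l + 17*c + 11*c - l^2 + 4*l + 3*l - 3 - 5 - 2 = 6*c^2 + 28*c - l^2 + l*(7 - 5*c) - 10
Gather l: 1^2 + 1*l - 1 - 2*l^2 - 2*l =-2*l^2 - l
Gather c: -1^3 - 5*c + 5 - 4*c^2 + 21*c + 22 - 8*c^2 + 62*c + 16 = -12*c^2 + 78*c + 42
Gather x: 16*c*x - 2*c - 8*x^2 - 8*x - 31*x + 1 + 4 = -2*c - 8*x^2 + x*(16*c - 39) + 5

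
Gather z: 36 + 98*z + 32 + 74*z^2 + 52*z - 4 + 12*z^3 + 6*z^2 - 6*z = 12*z^3 + 80*z^2 + 144*z + 64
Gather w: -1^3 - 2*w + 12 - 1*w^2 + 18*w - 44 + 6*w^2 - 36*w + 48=5*w^2 - 20*w + 15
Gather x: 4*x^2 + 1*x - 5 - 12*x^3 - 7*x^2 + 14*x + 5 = -12*x^3 - 3*x^2 + 15*x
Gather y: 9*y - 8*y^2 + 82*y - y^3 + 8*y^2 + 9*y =-y^3 + 100*y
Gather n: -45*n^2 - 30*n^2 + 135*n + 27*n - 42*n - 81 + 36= -75*n^2 + 120*n - 45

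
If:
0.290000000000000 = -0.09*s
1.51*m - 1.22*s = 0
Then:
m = -2.60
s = -3.22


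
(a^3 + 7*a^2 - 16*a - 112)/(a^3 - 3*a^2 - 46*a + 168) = (a + 4)/(a - 6)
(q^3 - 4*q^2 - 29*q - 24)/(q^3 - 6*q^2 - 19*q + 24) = (q + 1)/(q - 1)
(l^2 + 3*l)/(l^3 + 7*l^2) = (l + 3)/(l*(l + 7))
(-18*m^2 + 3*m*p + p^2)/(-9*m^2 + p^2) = (6*m + p)/(3*m + p)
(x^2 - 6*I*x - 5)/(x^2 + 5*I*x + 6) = (x - 5*I)/(x + 6*I)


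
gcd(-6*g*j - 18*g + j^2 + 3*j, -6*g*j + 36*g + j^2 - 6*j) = 6*g - j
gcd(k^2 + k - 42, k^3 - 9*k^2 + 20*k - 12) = k - 6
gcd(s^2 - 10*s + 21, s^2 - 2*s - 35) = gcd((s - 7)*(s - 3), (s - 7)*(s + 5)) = s - 7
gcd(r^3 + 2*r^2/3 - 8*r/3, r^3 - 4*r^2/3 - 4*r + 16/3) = r^2 + 2*r/3 - 8/3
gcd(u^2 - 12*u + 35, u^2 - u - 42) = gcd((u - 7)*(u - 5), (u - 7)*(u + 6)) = u - 7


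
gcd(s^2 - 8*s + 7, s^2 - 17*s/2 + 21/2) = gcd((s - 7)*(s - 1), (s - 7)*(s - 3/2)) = s - 7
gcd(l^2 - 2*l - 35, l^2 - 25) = l + 5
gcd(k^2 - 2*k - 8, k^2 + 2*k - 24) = k - 4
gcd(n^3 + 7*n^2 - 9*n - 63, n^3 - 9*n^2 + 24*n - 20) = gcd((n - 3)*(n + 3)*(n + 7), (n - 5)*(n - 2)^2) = 1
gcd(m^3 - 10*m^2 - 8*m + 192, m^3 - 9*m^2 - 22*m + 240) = m^2 - 14*m + 48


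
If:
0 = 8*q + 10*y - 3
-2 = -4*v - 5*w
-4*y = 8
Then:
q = 23/8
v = 1/2 - 5*w/4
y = -2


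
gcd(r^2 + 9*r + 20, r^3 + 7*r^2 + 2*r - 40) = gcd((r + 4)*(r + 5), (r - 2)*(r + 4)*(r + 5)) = r^2 + 9*r + 20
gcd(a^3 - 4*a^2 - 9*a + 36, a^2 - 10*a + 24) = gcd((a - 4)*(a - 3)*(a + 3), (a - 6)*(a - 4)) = a - 4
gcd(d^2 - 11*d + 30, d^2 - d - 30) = d - 6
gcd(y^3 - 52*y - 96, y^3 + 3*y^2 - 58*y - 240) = y^2 - 2*y - 48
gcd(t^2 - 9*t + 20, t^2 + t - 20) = t - 4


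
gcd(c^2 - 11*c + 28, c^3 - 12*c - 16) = c - 4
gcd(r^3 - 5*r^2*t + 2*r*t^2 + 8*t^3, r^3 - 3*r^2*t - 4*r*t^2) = r^2 - 3*r*t - 4*t^2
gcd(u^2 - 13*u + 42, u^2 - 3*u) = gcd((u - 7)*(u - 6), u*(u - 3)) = 1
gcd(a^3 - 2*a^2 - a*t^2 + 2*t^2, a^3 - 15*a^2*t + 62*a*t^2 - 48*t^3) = -a + t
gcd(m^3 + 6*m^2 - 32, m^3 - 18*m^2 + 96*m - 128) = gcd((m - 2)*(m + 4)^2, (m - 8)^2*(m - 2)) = m - 2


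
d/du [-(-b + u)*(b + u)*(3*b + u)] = b^2 - 6*b*u - 3*u^2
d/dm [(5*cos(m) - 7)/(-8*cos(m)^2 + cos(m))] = (-40*sin(m) - 7*sin(m)/cos(m)^2 + 112*tan(m))/(8*cos(m) - 1)^2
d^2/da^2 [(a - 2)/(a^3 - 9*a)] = 6*(a*(a^2 - 9)*(-a^2 - a*(a - 2) + 3) + 3*(a - 2)*(a^2 - 3)^2)/(a^3*(a^2 - 9)^3)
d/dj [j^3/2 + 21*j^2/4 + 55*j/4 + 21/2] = 3*j^2/2 + 21*j/2 + 55/4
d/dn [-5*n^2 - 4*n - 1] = -10*n - 4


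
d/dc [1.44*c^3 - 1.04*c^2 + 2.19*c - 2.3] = 4.32*c^2 - 2.08*c + 2.19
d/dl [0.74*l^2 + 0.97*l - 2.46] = 1.48*l + 0.97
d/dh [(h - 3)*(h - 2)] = 2*h - 5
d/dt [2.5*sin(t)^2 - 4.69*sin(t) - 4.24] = (5.0*sin(t) - 4.69)*cos(t)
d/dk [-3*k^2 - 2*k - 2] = -6*k - 2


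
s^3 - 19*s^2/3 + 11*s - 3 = (s - 3)^2*(s - 1/3)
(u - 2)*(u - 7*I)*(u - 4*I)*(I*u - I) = I*u^4 + 11*u^3 - 3*I*u^3 - 33*u^2 - 26*I*u^2 + 22*u + 84*I*u - 56*I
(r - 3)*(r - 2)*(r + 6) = r^3 + r^2 - 24*r + 36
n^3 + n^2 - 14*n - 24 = (n - 4)*(n + 2)*(n + 3)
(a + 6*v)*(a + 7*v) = a^2 + 13*a*v + 42*v^2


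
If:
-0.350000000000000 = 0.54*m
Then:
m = -0.65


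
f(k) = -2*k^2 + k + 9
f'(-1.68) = 7.72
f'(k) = 1 - 4*k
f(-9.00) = -162.00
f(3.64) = -13.86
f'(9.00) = -35.00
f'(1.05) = -3.20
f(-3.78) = -23.36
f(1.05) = 7.84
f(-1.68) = 1.68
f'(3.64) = -13.56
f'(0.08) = 0.68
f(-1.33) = 4.13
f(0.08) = 9.07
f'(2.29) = -8.16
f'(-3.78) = 16.12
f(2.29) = 0.80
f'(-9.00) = 37.00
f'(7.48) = -28.92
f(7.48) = -95.42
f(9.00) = -144.00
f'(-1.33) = 6.32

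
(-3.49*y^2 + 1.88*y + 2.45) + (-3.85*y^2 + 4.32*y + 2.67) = -7.34*y^2 + 6.2*y + 5.12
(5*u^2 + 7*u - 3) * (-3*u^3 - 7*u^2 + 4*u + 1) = -15*u^5 - 56*u^4 - 20*u^3 + 54*u^2 - 5*u - 3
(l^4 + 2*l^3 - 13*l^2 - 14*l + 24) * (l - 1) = l^5 + l^4 - 15*l^3 - l^2 + 38*l - 24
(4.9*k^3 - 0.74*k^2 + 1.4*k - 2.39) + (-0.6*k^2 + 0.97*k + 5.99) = 4.9*k^3 - 1.34*k^2 + 2.37*k + 3.6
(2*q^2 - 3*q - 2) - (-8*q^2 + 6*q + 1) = 10*q^2 - 9*q - 3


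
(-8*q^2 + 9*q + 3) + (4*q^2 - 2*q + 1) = -4*q^2 + 7*q + 4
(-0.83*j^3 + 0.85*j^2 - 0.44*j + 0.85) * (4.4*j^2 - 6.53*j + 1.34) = -3.652*j^5 + 9.1599*j^4 - 8.5987*j^3 + 7.7522*j^2 - 6.1401*j + 1.139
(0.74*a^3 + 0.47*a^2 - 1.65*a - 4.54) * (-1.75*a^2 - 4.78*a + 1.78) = -1.295*a^5 - 4.3597*a^4 + 1.9581*a^3 + 16.6686*a^2 + 18.7642*a - 8.0812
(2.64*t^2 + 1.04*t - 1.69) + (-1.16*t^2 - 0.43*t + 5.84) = 1.48*t^2 + 0.61*t + 4.15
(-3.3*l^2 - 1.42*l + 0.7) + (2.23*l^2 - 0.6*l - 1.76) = -1.07*l^2 - 2.02*l - 1.06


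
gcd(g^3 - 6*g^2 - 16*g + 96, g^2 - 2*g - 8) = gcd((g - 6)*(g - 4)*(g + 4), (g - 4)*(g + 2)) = g - 4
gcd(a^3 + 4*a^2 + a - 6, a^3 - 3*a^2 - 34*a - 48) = a^2 + 5*a + 6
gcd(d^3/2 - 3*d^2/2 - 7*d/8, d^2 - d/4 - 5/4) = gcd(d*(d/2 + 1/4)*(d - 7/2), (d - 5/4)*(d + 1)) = 1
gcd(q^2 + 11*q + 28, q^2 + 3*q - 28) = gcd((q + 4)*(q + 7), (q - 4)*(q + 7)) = q + 7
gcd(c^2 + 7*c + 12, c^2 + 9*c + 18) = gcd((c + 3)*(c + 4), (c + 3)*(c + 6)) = c + 3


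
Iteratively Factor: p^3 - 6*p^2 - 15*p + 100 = (p - 5)*(p^2 - p - 20) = (p - 5)*(p + 4)*(p - 5)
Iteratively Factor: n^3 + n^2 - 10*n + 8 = (n + 4)*(n^2 - 3*n + 2) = (n - 2)*(n + 4)*(n - 1)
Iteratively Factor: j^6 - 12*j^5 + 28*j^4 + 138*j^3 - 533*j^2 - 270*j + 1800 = (j + 2)*(j^5 - 14*j^4 + 56*j^3 + 26*j^2 - 585*j + 900) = (j - 3)*(j + 2)*(j^4 - 11*j^3 + 23*j^2 + 95*j - 300) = (j - 5)*(j - 3)*(j + 2)*(j^3 - 6*j^2 - 7*j + 60) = (j - 5)*(j - 3)*(j + 2)*(j + 3)*(j^2 - 9*j + 20) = (j - 5)*(j - 4)*(j - 3)*(j + 2)*(j + 3)*(j - 5)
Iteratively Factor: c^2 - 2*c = (c)*(c - 2)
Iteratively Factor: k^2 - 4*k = (k)*(k - 4)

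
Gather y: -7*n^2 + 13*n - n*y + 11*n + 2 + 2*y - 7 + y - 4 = -7*n^2 + 24*n + y*(3 - n) - 9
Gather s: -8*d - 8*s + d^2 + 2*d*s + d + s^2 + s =d^2 - 7*d + s^2 + s*(2*d - 7)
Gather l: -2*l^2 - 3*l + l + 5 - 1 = -2*l^2 - 2*l + 4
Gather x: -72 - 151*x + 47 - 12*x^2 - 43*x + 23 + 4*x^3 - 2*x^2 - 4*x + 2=4*x^3 - 14*x^2 - 198*x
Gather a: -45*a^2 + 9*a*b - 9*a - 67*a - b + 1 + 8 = -45*a^2 + a*(9*b - 76) - b + 9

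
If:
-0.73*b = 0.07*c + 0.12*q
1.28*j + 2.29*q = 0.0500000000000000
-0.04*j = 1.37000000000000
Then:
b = -0.0958904109589041*c - 3.1505652928157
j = -34.25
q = 19.17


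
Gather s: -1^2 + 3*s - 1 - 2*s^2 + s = -2*s^2 + 4*s - 2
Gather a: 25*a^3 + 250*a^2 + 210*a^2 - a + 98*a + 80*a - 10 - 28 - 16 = 25*a^3 + 460*a^2 + 177*a - 54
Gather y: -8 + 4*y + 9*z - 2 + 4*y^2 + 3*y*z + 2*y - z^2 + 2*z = 4*y^2 + y*(3*z + 6) - z^2 + 11*z - 10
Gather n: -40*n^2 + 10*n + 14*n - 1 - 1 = -40*n^2 + 24*n - 2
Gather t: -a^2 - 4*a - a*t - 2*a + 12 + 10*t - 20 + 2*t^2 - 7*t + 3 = -a^2 - 6*a + 2*t^2 + t*(3 - a) - 5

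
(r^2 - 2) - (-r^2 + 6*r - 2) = 2*r^2 - 6*r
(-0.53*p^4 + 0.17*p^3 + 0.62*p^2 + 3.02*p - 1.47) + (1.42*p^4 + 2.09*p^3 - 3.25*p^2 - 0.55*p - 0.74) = 0.89*p^4 + 2.26*p^3 - 2.63*p^2 + 2.47*p - 2.21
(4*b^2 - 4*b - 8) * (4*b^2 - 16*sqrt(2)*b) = 16*b^4 - 64*sqrt(2)*b^3 - 16*b^3 - 32*b^2 + 64*sqrt(2)*b^2 + 128*sqrt(2)*b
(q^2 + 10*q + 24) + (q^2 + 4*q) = 2*q^2 + 14*q + 24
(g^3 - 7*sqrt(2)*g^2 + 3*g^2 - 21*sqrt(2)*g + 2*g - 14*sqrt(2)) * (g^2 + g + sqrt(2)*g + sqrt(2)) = g^5 - 6*sqrt(2)*g^4 + 4*g^4 - 24*sqrt(2)*g^3 - 9*g^3 - 54*g^2 - 30*sqrt(2)*g^2 - 70*g - 12*sqrt(2)*g - 28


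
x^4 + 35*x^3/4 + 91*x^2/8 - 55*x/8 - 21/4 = (x - 3/4)*(x + 1/2)*(x + 2)*(x + 7)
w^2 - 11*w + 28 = (w - 7)*(w - 4)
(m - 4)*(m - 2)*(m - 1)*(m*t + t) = m^4*t - 6*m^3*t + 7*m^2*t + 6*m*t - 8*t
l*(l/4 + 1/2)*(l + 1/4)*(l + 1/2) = l^4/4 + 11*l^3/16 + 13*l^2/32 + l/16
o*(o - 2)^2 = o^3 - 4*o^2 + 4*o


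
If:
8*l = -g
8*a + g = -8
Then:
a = l - 1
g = -8*l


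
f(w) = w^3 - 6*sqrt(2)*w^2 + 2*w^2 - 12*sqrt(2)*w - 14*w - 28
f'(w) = 3*w^2 - 12*sqrt(2)*w + 4*w - 12*sqrt(2) - 14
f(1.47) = -84.36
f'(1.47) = -43.55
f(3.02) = -153.14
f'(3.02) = -42.78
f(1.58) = -89.18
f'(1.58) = -43.97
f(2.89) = -147.53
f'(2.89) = -43.40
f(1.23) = -74.04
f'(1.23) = -42.39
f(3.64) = -178.43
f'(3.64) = -38.43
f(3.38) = -168.16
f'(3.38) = -40.54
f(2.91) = -148.40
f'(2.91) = -43.31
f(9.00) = -103.04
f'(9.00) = 95.29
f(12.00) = 394.47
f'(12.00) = 245.38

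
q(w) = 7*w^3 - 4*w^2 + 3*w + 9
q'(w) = 21*w^2 - 8*w + 3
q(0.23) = 9.56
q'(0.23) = 2.27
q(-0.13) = 8.53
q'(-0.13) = 4.39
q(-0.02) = 8.94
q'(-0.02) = 3.17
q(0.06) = 9.17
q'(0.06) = 2.60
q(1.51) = 28.51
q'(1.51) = 38.80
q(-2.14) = -84.34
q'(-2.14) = 116.29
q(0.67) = 11.32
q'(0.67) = 7.07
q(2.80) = 139.70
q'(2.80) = 145.24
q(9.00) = 4815.00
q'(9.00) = 1632.00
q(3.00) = 171.00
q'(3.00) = 168.00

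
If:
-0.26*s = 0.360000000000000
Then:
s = -1.38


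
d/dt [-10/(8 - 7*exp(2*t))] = -140*exp(2*t)/(7*exp(2*t) - 8)^2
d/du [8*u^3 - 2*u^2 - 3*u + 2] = 24*u^2 - 4*u - 3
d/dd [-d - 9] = -1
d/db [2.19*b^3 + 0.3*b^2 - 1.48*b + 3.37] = 6.57*b^2 + 0.6*b - 1.48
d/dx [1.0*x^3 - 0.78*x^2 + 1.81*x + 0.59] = 3.0*x^2 - 1.56*x + 1.81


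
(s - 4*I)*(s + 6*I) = s^2 + 2*I*s + 24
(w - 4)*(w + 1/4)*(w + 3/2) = w^3 - 9*w^2/4 - 53*w/8 - 3/2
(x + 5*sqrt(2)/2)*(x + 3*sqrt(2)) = x^2 + 11*sqrt(2)*x/2 + 15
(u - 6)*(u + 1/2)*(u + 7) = u^3 + 3*u^2/2 - 83*u/2 - 21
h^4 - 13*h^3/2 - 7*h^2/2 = h^2*(h - 7)*(h + 1/2)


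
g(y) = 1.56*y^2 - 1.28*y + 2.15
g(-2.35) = 13.77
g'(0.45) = 0.12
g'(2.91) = 7.80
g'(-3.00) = -10.64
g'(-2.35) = -8.61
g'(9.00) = 26.80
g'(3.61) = 9.98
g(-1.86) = 9.93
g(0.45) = 1.89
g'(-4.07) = -13.98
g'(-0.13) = -1.69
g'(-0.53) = -2.93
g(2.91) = 11.64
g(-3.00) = 20.03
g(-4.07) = 33.20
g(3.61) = 17.86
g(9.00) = 116.99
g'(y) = 3.12*y - 1.28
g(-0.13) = 2.34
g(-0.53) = 3.27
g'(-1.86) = -7.08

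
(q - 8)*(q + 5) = q^2 - 3*q - 40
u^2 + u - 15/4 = (u - 3/2)*(u + 5/2)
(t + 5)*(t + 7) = t^2 + 12*t + 35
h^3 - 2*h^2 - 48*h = h*(h - 8)*(h + 6)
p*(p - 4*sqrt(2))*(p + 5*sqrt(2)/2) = p^3 - 3*sqrt(2)*p^2/2 - 20*p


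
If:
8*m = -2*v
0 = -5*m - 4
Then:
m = -4/5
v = 16/5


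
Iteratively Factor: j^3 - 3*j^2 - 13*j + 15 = (j - 1)*(j^2 - 2*j - 15) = (j - 5)*(j - 1)*(j + 3)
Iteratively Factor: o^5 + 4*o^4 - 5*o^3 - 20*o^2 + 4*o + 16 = (o - 1)*(o^4 + 5*o^3 - 20*o - 16) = (o - 1)*(o + 4)*(o^3 + o^2 - 4*o - 4) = (o - 1)*(o + 1)*(o + 4)*(o^2 - 4) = (o - 2)*(o - 1)*(o + 1)*(o + 4)*(o + 2)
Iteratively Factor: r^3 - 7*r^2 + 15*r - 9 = (r - 3)*(r^2 - 4*r + 3) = (r - 3)^2*(r - 1)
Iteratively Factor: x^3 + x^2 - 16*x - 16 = (x + 1)*(x^2 - 16) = (x - 4)*(x + 1)*(x + 4)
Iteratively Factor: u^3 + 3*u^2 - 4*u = (u - 1)*(u^2 + 4*u) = u*(u - 1)*(u + 4)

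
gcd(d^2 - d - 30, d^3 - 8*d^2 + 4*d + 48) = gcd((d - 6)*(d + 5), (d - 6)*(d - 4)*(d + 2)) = d - 6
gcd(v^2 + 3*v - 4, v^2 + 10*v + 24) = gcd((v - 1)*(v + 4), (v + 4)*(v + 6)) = v + 4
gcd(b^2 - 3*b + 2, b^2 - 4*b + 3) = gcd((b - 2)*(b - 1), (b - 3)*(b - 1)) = b - 1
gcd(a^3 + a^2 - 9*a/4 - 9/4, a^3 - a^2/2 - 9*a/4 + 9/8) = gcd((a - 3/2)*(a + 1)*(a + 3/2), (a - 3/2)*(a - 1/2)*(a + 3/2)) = a^2 - 9/4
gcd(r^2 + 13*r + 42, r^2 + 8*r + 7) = r + 7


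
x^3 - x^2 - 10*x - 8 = (x - 4)*(x + 1)*(x + 2)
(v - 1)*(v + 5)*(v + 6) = v^3 + 10*v^2 + 19*v - 30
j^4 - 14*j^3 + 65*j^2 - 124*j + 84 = (j - 7)*(j - 3)*(j - 2)^2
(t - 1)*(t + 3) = t^2 + 2*t - 3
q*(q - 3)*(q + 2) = q^3 - q^2 - 6*q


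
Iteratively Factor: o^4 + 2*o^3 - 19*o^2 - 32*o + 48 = (o + 3)*(o^3 - o^2 - 16*o + 16) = (o - 1)*(o + 3)*(o^2 - 16) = (o - 4)*(o - 1)*(o + 3)*(o + 4)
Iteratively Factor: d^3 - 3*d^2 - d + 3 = (d - 1)*(d^2 - 2*d - 3) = (d - 1)*(d + 1)*(d - 3)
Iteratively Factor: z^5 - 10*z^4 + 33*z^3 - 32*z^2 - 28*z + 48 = (z - 4)*(z^4 - 6*z^3 + 9*z^2 + 4*z - 12) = (z - 4)*(z - 2)*(z^3 - 4*z^2 + z + 6) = (z - 4)*(z - 3)*(z - 2)*(z^2 - z - 2) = (z - 4)*(z - 3)*(z - 2)^2*(z + 1)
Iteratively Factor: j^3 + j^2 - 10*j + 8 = (j - 2)*(j^2 + 3*j - 4) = (j - 2)*(j + 4)*(j - 1)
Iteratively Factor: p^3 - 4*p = (p + 2)*(p^2 - 2*p) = (p - 2)*(p + 2)*(p)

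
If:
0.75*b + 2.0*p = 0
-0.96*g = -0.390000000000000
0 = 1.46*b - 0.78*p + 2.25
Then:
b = -1.28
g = 0.41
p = 0.48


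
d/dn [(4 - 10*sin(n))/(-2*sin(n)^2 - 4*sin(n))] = (-5*cos(n) + 4/tan(n) + 4*cos(n)/sin(n)^2)/(sin(n) + 2)^2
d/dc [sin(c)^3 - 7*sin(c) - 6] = (3*sin(c)^2 - 7)*cos(c)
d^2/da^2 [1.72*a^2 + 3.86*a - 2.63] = 3.44000000000000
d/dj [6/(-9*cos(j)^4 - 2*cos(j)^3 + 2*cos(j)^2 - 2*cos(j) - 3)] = 12*(-18*cos(j)^3 - 3*cos(j)^2 + 2*cos(j) - 1)*sin(j)/(9*cos(j)^4 + 2*cos(j)^3 - 2*cos(j)^2 + 2*cos(j) + 3)^2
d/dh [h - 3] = 1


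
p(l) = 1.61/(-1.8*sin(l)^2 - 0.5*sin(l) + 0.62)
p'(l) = 1.61*(3.6*sin(l)*cos(l) + 0.5*cos(l))/(-1.8*sin(l)^2 - 0.5*sin(l) + 0.62)^2 = (5.796*sin(l) + 0.805)*cos(l)/(1.8*sin(l)^2 + 0.5*sin(l) - 0.62)^2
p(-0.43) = 3.12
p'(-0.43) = -5.51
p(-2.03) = -4.26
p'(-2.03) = 13.61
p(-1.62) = -2.38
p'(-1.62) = 0.54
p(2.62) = -21.18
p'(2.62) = -554.23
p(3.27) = 2.46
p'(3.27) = -0.15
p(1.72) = -0.98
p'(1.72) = -0.36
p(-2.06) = -4.72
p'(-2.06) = 17.41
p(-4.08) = -1.69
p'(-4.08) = -3.56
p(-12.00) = -9.67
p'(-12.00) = 119.13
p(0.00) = 2.60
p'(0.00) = 2.09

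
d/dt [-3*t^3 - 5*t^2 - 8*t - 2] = -9*t^2 - 10*t - 8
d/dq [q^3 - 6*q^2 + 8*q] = 3*q^2 - 12*q + 8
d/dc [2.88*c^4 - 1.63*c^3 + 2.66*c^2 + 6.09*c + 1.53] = 11.52*c^3 - 4.89*c^2 + 5.32*c + 6.09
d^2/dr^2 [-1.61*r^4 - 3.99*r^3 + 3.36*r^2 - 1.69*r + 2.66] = -19.32*r^2 - 23.94*r + 6.72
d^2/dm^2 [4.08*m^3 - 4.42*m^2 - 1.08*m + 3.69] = 24.48*m - 8.84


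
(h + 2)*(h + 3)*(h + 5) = h^3 + 10*h^2 + 31*h + 30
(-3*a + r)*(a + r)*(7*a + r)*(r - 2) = -21*a^3*r + 42*a^3 - 17*a^2*r^2 + 34*a^2*r + 5*a*r^3 - 10*a*r^2 + r^4 - 2*r^3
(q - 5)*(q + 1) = q^2 - 4*q - 5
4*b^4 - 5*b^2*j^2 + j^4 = (-2*b + j)*(-b + j)*(b + j)*(2*b + j)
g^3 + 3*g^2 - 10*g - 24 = (g - 3)*(g + 2)*(g + 4)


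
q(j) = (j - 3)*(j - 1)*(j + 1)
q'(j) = (j - 3)*(j - 1) + (j - 3)*(j + 1) + (j - 1)*(j + 1)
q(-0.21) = 3.07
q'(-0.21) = 0.39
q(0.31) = 2.43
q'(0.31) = -2.57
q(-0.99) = 0.08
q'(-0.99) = 7.88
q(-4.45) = -140.08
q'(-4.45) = 85.11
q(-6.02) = -317.87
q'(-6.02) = 143.84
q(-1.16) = -1.44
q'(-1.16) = 10.00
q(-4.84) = -175.82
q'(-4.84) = 98.32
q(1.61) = -2.21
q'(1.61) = -2.88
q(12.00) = 1287.00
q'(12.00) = 359.00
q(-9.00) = -960.00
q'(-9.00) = 296.00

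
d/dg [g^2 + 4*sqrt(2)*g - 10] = 2*g + 4*sqrt(2)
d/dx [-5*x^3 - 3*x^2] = 3*x*(-5*x - 2)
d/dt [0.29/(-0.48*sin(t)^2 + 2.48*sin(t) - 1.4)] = (0.2784*sin(t) - 0.7192)*cos(t)/(0.48*sin(t)^2 - 2.48*sin(t) + 1.4)^2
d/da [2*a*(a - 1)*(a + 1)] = 6*a^2 - 2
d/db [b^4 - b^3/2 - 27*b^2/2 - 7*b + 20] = 4*b^3 - 3*b^2/2 - 27*b - 7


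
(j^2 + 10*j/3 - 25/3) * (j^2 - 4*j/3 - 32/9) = j^4 + 2*j^3 - 49*j^2/3 - 20*j/27 + 800/27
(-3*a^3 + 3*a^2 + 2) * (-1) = 3*a^3 - 3*a^2 - 2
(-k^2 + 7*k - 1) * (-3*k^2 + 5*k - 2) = 3*k^4 - 26*k^3 + 40*k^2 - 19*k + 2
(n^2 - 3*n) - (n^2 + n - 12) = 12 - 4*n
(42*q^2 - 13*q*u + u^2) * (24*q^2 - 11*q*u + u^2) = 1008*q^4 - 774*q^3*u + 209*q^2*u^2 - 24*q*u^3 + u^4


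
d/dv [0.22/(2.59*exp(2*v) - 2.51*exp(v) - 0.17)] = (0.5522 - 1.1396*exp(v))*exp(v)/(-2.59*exp(2*v) + 2.51*exp(v) + 0.17)^2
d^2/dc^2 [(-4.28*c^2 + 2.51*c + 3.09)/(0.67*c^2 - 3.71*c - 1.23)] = (-19.024114*c^3 - 12.840282*c^2 - 33.673932*c + 54.296886)/(0.300763*c^6 - 4.996257*c^5 + 26.0094*c^4 - 32.720345*c^3 - 47.7486*c^2 - 16.838577*c - 1.860867)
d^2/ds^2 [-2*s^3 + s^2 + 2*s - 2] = 2 - 12*s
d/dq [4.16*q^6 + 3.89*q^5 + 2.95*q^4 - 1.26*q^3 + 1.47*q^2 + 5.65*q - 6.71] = 24.96*q^5 + 19.45*q^4 + 11.8*q^3 - 3.78*q^2 + 2.94*q + 5.65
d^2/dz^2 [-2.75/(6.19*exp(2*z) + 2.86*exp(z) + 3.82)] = (-2.75*(12.38*exp(z) + 2.86)*(24.76*exp(z) + 5.72)*exp(z) + (68.09*exp(z) + 7.865)*(6.19*exp(2*z) + 2.86*exp(z) + 3.82))*exp(z)/(6.19*exp(2*z) + 2.86*exp(z) + 3.82)^3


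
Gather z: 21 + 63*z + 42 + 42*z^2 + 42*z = 42*z^2 + 105*z + 63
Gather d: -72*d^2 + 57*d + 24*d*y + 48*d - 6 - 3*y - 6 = -72*d^2 + d*(24*y + 105) - 3*y - 12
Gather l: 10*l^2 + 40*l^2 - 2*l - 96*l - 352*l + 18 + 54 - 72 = 50*l^2 - 450*l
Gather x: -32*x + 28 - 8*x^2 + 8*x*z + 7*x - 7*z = -8*x^2 + x*(8*z - 25) - 7*z + 28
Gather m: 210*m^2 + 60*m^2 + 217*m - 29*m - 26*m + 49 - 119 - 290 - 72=270*m^2 + 162*m - 432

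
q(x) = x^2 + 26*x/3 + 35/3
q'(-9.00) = -9.33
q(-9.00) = 14.67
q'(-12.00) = -15.33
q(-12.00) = 51.67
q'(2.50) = 13.67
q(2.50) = 39.58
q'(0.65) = 9.97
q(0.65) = 17.72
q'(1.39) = 11.45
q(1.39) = 25.65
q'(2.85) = 14.37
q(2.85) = 44.49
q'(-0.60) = 7.47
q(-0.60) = 6.83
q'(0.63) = 9.93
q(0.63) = 17.52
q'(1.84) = 12.35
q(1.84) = 31.00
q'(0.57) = 9.81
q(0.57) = 16.93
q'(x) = 2*x + 26/3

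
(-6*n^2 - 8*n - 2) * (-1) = 6*n^2 + 8*n + 2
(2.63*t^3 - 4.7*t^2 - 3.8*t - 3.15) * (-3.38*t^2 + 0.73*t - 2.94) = -8.8894*t^5 + 17.8059*t^4 + 1.6808*t^3 + 21.691*t^2 + 8.8725*t + 9.261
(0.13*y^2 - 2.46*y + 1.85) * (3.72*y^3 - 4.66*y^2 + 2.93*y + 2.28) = 0.4836*y^5 - 9.757*y^4 + 18.7265*y^3 - 15.5324*y^2 - 0.188299999999999*y + 4.218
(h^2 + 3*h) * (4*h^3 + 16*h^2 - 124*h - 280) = 4*h^5 + 28*h^4 - 76*h^3 - 652*h^2 - 840*h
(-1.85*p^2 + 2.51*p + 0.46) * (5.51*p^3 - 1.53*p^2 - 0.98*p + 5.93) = -10.1935*p^5 + 16.6606*p^4 + 0.507300000000001*p^3 - 14.1341*p^2 + 14.4335*p + 2.7278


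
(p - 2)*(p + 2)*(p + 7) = p^3 + 7*p^2 - 4*p - 28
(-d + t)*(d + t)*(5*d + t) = -5*d^3 - d^2*t + 5*d*t^2 + t^3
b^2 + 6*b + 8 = (b + 2)*(b + 4)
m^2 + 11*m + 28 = (m + 4)*(m + 7)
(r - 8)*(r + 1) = r^2 - 7*r - 8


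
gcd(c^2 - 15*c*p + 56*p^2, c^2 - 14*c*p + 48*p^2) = -c + 8*p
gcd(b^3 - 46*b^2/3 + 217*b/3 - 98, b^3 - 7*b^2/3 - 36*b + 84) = b^2 - 25*b/3 + 14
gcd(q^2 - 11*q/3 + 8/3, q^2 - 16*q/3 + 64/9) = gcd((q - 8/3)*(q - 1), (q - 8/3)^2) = q - 8/3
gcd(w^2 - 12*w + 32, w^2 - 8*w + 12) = 1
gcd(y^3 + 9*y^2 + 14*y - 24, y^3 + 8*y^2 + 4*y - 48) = y^2 + 10*y + 24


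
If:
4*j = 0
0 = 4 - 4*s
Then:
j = 0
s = 1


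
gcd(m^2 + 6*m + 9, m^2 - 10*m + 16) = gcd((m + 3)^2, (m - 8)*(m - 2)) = 1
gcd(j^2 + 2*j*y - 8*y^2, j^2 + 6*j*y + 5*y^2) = 1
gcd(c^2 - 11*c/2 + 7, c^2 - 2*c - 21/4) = c - 7/2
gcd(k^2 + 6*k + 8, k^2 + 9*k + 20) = k + 4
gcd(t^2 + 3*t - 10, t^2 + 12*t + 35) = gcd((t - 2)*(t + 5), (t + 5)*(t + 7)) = t + 5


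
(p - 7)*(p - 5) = p^2 - 12*p + 35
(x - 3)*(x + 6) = x^2 + 3*x - 18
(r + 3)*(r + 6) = r^2 + 9*r + 18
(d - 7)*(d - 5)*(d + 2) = d^3 - 10*d^2 + 11*d + 70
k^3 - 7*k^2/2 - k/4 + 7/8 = (k - 7/2)*(k - 1/2)*(k + 1/2)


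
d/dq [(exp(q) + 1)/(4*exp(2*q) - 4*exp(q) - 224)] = (-(exp(q) + 1)*(2*exp(q) - 1) + exp(2*q) - exp(q) - 56)*exp(q)/(4*(-exp(2*q) + exp(q) + 56)^2)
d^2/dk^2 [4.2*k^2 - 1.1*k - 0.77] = 8.40000000000000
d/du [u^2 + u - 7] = 2*u + 1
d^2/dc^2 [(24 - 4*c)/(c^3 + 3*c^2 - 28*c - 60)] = 8*(-(c - 6)*(3*c^2 + 6*c - 28)^2 + (3*c^2 + 6*c + 3*(c - 6)*(c + 1) - 28)*(c^3 + 3*c^2 - 28*c - 60))/(c^3 + 3*c^2 - 28*c - 60)^3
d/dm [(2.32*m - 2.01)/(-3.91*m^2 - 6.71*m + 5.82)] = (9.0712*m^2 - 15.7182*m + 0.0153000000000016)/(15.2881*m^4 + 52.4722*m^3 - 0.48830000000001*m^2 - 78.1044*m + 33.8724)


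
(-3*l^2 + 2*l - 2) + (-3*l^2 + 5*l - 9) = -6*l^2 + 7*l - 11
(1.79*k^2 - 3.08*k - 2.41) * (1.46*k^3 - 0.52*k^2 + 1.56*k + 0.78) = 2.6134*k^5 - 5.4276*k^4 + 0.8754*k^3 - 2.1554*k^2 - 6.162*k - 1.8798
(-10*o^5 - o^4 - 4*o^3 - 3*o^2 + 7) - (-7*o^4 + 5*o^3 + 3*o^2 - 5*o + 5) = -10*o^5 + 6*o^4 - 9*o^3 - 6*o^2 + 5*o + 2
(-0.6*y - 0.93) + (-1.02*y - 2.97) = -1.62*y - 3.9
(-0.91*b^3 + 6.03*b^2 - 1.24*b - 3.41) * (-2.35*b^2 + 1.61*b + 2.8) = 2.1385*b^5 - 15.6356*b^4 + 10.0743*b^3 + 22.9011*b^2 - 8.9621*b - 9.548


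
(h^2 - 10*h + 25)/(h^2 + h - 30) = (h - 5)/(h + 6)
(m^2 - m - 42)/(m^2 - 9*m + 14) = (m + 6)/(m - 2)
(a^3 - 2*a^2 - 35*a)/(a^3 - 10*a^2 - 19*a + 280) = a/(a - 8)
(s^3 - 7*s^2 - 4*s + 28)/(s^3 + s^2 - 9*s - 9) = (s^3 - 7*s^2 - 4*s + 28)/(s^3 + s^2 - 9*s - 9)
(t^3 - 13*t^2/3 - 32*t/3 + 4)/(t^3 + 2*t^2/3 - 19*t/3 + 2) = (t^2 - 4*t - 12)/(t^2 + t - 6)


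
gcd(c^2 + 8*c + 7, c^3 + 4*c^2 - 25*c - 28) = c^2 + 8*c + 7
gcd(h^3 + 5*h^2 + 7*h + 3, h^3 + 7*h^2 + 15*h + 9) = h^2 + 4*h + 3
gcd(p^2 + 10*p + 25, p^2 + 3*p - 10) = p + 5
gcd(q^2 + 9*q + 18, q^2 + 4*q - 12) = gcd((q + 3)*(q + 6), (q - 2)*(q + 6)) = q + 6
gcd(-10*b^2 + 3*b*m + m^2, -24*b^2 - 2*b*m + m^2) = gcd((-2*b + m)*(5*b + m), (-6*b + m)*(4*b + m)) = 1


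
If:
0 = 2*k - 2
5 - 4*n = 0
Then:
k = 1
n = 5/4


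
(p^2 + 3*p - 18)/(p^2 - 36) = (p - 3)/(p - 6)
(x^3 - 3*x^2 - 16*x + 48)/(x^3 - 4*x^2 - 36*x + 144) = (x^2 + x - 12)/(x^2 - 36)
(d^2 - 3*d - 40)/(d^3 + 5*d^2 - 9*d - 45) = (d - 8)/(d^2 - 9)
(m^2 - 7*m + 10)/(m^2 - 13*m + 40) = (m - 2)/(m - 8)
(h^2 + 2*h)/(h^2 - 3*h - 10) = h/(h - 5)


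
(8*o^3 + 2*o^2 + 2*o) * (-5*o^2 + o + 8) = -40*o^5 - 2*o^4 + 56*o^3 + 18*o^2 + 16*o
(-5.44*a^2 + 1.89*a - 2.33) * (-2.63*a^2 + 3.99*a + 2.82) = 14.3072*a^4 - 26.6763*a^3 - 1.6718*a^2 - 3.9669*a - 6.5706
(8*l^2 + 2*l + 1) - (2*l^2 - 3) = 6*l^2 + 2*l + 4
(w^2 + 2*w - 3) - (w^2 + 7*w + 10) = -5*w - 13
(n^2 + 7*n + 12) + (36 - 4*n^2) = -3*n^2 + 7*n + 48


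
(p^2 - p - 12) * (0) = 0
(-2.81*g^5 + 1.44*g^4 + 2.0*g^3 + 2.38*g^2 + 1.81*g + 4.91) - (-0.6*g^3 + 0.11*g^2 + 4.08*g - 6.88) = -2.81*g^5 + 1.44*g^4 + 2.6*g^3 + 2.27*g^2 - 2.27*g + 11.79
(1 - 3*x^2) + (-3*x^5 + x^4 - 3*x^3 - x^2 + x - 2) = -3*x^5 + x^4 - 3*x^3 - 4*x^2 + x - 1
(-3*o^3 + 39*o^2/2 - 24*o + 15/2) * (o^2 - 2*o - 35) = -3*o^5 + 51*o^4/2 + 42*o^3 - 627*o^2 + 825*o - 525/2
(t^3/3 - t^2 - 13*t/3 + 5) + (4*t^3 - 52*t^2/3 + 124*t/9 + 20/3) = 13*t^3/3 - 55*t^2/3 + 85*t/9 + 35/3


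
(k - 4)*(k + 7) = k^2 + 3*k - 28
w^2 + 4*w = w*(w + 4)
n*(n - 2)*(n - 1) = n^3 - 3*n^2 + 2*n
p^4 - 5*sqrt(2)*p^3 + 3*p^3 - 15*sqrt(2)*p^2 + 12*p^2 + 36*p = p*(p + 3)*(p - 3*sqrt(2))*(p - 2*sqrt(2))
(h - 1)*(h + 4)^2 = h^3 + 7*h^2 + 8*h - 16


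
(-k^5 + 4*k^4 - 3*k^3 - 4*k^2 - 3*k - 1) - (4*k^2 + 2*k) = -k^5 + 4*k^4 - 3*k^3 - 8*k^2 - 5*k - 1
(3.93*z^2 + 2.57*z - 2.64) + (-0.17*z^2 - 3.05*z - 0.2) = 3.76*z^2 - 0.48*z - 2.84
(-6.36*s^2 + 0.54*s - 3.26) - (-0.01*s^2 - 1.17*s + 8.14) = -6.35*s^2 + 1.71*s - 11.4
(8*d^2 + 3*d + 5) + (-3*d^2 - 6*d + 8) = 5*d^2 - 3*d + 13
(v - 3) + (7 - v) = 4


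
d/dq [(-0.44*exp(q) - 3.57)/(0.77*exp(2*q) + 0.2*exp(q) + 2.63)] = (0.3388*exp(2*q) + 5.4978*exp(q) - 0.4432)*exp(q)/(0.5929*exp(4*q) + 0.308*exp(3*q) + 4.0902*exp(2*q) + 1.052*exp(q) + 6.9169)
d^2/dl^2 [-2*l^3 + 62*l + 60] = -12*l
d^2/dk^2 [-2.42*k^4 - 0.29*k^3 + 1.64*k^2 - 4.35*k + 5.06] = -29.04*k^2 - 1.74*k + 3.28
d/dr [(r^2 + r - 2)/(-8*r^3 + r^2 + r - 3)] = ((-2*r - 1)*(8*r^3 - r^2 - r + 3) - (-24*r^2 + 2*r + 1)*(r^2 + r - 2))/(8*r^3 - r^2 - r + 3)^2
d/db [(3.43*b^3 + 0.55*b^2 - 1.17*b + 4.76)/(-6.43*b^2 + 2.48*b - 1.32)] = (-22.0549*b^4 + 17.0128*b^3 - 19.7419*b^2 + 59.7616*b - 10.2604)/(41.3449*b^4 - 31.8928*b^3 + 23.1256*b^2 - 6.5472*b + 1.7424)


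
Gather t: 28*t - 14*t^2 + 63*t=-14*t^2 + 91*t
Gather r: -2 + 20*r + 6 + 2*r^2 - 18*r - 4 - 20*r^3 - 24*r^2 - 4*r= -20*r^3 - 22*r^2 - 2*r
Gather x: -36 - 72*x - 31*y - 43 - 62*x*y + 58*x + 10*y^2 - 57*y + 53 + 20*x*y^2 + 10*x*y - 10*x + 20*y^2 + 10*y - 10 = x*(20*y^2 - 52*y - 24) + 30*y^2 - 78*y - 36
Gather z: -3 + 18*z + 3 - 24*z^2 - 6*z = -24*z^2 + 12*z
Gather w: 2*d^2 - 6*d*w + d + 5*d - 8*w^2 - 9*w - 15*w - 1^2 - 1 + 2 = 2*d^2 + 6*d - 8*w^2 + w*(-6*d - 24)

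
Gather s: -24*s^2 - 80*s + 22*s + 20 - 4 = -24*s^2 - 58*s + 16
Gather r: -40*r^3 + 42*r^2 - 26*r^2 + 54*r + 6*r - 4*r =-40*r^3 + 16*r^2 + 56*r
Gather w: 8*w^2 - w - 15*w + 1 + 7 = 8*w^2 - 16*w + 8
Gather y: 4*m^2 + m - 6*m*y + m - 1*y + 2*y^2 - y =4*m^2 + 2*m + 2*y^2 + y*(-6*m - 2)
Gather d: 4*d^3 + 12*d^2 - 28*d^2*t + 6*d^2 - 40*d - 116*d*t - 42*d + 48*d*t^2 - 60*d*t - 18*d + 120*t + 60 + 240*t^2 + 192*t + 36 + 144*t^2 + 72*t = 4*d^3 + d^2*(18 - 28*t) + d*(48*t^2 - 176*t - 100) + 384*t^2 + 384*t + 96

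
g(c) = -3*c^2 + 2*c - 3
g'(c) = 2 - 6*c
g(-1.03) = -8.24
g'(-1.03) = 8.18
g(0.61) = -2.90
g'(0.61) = -1.66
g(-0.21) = -3.55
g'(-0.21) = 3.26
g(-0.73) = -6.06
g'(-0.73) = 6.38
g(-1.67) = -14.71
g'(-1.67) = 12.02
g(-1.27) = -10.38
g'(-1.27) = 9.62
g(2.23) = -13.46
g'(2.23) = -11.38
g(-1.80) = -16.32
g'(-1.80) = 12.80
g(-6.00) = -123.00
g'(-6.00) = 38.00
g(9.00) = -228.00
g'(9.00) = -52.00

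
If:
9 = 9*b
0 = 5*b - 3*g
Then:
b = 1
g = 5/3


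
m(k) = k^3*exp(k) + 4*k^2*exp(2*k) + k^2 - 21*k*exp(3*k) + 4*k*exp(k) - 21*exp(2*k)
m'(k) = k^3*exp(k) + 8*k^2*exp(2*k) + 3*k^2*exp(k) - 63*k*exp(3*k) + 8*k*exp(2*k) + 4*k*exp(k) + 2*k - 21*exp(3*k) - 42*exp(2*k) + 4*exp(k)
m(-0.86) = -2.85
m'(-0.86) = -5.99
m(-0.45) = -6.76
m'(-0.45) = -15.14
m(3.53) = -2910009.72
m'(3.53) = -9567761.14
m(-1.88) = 1.35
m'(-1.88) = -4.02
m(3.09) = -679557.87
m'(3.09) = -2259092.75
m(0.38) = -66.17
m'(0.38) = -211.81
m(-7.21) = 51.69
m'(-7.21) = -14.60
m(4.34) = -40808731.76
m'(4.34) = -132030630.76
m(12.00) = -1086415648121194480.54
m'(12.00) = -3349794965867204477.62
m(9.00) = -100537216304151.12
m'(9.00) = -312799839814443.54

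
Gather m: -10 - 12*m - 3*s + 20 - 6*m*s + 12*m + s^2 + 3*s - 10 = -6*m*s + s^2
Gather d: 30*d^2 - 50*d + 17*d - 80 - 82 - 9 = 30*d^2 - 33*d - 171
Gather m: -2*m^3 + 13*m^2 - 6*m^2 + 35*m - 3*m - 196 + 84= -2*m^3 + 7*m^2 + 32*m - 112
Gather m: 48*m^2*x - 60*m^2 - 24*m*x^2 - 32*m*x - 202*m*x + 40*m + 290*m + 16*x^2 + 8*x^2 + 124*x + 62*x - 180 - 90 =m^2*(48*x - 60) + m*(-24*x^2 - 234*x + 330) + 24*x^2 + 186*x - 270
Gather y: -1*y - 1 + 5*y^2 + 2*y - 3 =5*y^2 + y - 4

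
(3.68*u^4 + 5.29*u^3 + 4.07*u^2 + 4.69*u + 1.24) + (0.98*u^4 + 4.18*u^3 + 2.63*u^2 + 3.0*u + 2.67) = 4.66*u^4 + 9.47*u^3 + 6.7*u^2 + 7.69*u + 3.91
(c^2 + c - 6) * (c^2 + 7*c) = c^4 + 8*c^3 + c^2 - 42*c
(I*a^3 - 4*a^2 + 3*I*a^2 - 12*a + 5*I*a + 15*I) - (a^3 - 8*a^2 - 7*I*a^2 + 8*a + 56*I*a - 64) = -a^3 + I*a^3 + 4*a^2 + 10*I*a^2 - 20*a - 51*I*a + 64 + 15*I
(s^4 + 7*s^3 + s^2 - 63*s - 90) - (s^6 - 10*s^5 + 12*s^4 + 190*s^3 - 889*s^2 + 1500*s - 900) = -s^6 + 10*s^5 - 11*s^4 - 183*s^3 + 890*s^2 - 1563*s + 810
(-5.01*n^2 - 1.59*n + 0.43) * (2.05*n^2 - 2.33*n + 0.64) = -10.2705*n^4 + 8.4138*n^3 + 1.3798*n^2 - 2.0195*n + 0.2752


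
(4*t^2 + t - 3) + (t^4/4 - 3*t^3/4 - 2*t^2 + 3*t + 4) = t^4/4 - 3*t^3/4 + 2*t^2 + 4*t + 1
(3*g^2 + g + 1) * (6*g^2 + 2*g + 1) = 18*g^4 + 12*g^3 + 11*g^2 + 3*g + 1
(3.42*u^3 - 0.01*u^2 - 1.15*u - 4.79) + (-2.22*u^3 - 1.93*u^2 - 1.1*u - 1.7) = 1.2*u^3 - 1.94*u^2 - 2.25*u - 6.49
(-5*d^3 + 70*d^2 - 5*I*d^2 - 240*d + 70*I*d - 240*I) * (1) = -5*d^3 + 70*d^2 - 5*I*d^2 - 240*d + 70*I*d - 240*I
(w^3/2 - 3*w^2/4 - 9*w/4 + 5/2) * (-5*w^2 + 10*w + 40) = -5*w^5/2 + 35*w^4/4 + 95*w^3/4 - 65*w^2 - 65*w + 100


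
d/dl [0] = 0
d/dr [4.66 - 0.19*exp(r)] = -0.19*exp(r)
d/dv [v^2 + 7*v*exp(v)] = 7*v*exp(v) + 2*v + 7*exp(v)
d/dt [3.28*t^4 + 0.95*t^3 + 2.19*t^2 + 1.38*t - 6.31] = 13.12*t^3 + 2.85*t^2 + 4.38*t + 1.38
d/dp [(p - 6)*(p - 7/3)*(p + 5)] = 3*p^2 - 20*p/3 - 83/3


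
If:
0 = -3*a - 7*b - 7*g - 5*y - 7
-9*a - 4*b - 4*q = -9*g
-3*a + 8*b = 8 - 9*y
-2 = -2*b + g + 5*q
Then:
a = 413*y/759 - 944/759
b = 135/253 - 233*y/253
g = -47*y/1771 - 1772/1771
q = 24/1771 - 643*y/1771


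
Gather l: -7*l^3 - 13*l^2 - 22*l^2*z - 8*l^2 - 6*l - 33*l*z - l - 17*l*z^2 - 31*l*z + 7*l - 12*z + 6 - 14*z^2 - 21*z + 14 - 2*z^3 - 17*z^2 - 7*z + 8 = -7*l^3 + l^2*(-22*z - 21) + l*(-17*z^2 - 64*z) - 2*z^3 - 31*z^2 - 40*z + 28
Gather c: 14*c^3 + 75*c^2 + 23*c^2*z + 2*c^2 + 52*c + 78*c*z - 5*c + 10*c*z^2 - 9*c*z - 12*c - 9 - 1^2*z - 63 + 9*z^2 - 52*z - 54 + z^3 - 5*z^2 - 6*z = 14*c^3 + c^2*(23*z + 77) + c*(10*z^2 + 69*z + 35) + z^3 + 4*z^2 - 59*z - 126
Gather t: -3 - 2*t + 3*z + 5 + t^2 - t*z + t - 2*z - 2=t^2 + t*(-z - 1) + z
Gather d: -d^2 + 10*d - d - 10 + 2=-d^2 + 9*d - 8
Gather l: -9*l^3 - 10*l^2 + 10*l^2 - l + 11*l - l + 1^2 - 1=-9*l^3 + 9*l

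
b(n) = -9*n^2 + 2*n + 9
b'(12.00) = -214.00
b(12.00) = -1263.00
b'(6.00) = -106.00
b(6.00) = -303.00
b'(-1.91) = 36.38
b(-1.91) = -27.65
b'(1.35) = -22.30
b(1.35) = -4.70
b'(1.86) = -31.48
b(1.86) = -18.42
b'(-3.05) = 56.90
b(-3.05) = -80.82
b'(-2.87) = 53.66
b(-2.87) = -70.87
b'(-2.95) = 55.10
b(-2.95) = -75.22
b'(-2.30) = 43.40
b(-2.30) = -43.21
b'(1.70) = -28.60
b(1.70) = -13.61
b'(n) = 2 - 18*n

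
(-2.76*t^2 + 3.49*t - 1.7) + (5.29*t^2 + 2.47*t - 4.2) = 2.53*t^2 + 5.96*t - 5.9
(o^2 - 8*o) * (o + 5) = o^3 - 3*o^2 - 40*o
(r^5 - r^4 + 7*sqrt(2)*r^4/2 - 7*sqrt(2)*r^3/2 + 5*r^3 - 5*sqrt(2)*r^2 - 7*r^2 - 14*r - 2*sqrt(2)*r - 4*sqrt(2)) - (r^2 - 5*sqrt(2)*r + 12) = r^5 - r^4 + 7*sqrt(2)*r^4/2 - 7*sqrt(2)*r^3/2 + 5*r^3 - 8*r^2 - 5*sqrt(2)*r^2 - 14*r + 3*sqrt(2)*r - 12 - 4*sqrt(2)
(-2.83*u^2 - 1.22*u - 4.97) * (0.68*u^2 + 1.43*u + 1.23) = -1.9244*u^4 - 4.8765*u^3 - 8.6051*u^2 - 8.6077*u - 6.1131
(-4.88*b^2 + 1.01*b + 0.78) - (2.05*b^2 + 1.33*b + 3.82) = -6.93*b^2 - 0.32*b - 3.04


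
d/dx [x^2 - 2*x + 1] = 2*x - 2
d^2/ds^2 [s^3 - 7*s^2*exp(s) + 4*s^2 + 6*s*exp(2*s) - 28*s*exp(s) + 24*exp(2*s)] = -7*s^2*exp(s) + 24*s*exp(2*s) - 56*s*exp(s) + 6*s + 120*exp(2*s) - 70*exp(s) + 8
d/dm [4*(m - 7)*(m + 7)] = 8*m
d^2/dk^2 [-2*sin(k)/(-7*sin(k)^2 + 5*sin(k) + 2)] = 2*(-49*sin(k)^4 - 84*sin(k)^3 - 70*sin(k)^2 - 60*sin(k) + 20)/((sin(k) - 1)^2*(7*sin(k) + 2)^3)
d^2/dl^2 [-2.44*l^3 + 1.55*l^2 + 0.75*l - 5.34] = 3.1 - 14.64*l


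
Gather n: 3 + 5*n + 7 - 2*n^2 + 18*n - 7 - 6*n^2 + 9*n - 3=-8*n^2 + 32*n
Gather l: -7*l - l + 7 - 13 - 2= -8*l - 8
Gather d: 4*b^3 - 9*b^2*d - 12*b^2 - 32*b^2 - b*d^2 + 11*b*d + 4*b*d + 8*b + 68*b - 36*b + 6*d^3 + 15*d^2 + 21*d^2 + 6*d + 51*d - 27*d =4*b^3 - 44*b^2 + 40*b + 6*d^3 + d^2*(36 - b) + d*(-9*b^2 + 15*b + 30)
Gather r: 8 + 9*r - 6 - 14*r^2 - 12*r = -14*r^2 - 3*r + 2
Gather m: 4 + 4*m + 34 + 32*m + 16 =36*m + 54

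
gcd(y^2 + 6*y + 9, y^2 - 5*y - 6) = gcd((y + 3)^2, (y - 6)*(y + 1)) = 1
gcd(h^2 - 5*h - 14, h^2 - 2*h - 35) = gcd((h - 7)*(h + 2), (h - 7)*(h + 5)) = h - 7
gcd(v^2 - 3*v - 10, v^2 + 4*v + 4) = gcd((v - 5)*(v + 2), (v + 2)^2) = v + 2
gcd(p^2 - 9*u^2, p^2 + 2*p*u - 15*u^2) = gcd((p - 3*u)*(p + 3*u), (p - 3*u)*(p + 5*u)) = p - 3*u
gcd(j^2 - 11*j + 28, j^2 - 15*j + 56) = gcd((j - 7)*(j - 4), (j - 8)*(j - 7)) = j - 7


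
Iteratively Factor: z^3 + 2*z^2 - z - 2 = (z + 1)*(z^2 + z - 2) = (z - 1)*(z + 1)*(z + 2)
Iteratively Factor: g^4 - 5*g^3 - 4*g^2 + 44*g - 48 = (g + 3)*(g^3 - 8*g^2 + 20*g - 16) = (g - 2)*(g + 3)*(g^2 - 6*g + 8) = (g - 4)*(g - 2)*(g + 3)*(g - 2)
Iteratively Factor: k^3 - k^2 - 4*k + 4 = (k - 1)*(k^2 - 4) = (k - 2)*(k - 1)*(k + 2)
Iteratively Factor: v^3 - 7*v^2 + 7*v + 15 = (v + 1)*(v^2 - 8*v + 15) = (v - 3)*(v + 1)*(v - 5)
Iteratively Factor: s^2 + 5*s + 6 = (s + 2)*(s + 3)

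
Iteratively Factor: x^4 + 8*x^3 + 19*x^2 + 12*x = (x + 1)*(x^3 + 7*x^2 + 12*x) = x*(x + 1)*(x^2 + 7*x + 12) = x*(x + 1)*(x + 3)*(x + 4)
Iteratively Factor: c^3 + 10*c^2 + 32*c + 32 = (c + 2)*(c^2 + 8*c + 16) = (c + 2)*(c + 4)*(c + 4)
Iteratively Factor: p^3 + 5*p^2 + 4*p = (p + 4)*(p^2 + p) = p*(p + 4)*(p + 1)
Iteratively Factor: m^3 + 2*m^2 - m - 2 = (m + 1)*(m^2 + m - 2) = (m + 1)*(m + 2)*(m - 1)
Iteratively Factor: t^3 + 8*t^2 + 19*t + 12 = (t + 3)*(t^2 + 5*t + 4) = (t + 3)*(t + 4)*(t + 1)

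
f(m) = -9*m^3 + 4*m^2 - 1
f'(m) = -27*m^2 + 8*m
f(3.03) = -214.64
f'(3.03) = -223.64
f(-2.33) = 134.56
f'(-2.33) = -165.22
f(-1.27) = 23.89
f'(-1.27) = -53.71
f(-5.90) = 1986.65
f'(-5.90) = -987.07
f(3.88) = -466.48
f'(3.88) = -375.43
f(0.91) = -4.47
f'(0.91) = -15.08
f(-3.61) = 474.54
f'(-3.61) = -380.75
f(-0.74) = 4.84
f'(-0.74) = -20.71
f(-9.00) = 6884.00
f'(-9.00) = -2259.00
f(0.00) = -1.00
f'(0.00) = 0.00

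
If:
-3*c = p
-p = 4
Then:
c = 4/3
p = -4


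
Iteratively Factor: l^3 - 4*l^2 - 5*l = (l - 5)*(l^2 + l) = (l - 5)*(l + 1)*(l)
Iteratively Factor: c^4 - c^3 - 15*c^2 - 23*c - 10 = (c + 1)*(c^3 - 2*c^2 - 13*c - 10) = (c - 5)*(c + 1)*(c^2 + 3*c + 2) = (c - 5)*(c + 1)^2*(c + 2)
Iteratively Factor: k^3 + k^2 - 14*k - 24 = (k + 2)*(k^2 - k - 12) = (k + 2)*(k + 3)*(k - 4)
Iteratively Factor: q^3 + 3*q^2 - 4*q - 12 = (q + 2)*(q^2 + q - 6) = (q - 2)*(q + 2)*(q + 3)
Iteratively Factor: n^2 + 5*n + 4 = (n + 1)*(n + 4)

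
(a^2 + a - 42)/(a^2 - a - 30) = (a + 7)/(a + 5)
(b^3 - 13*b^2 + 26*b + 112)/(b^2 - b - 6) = (b^2 - 15*b + 56)/(b - 3)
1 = 1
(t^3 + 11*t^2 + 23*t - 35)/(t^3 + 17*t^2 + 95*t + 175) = (t - 1)/(t + 5)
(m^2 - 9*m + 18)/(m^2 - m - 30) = (m - 3)/(m + 5)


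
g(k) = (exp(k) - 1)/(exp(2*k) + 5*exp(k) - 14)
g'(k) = (exp(k) - 1)*(-2*exp(2*k) - 5*exp(k))/(exp(2*k) + 5*exp(k) - 14)^2 + exp(k)/(exp(2*k) + 5*exp(k) - 14)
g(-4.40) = 0.07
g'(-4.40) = -0.00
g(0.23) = -0.04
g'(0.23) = -0.27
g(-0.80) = 0.05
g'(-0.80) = -0.03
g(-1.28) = 0.06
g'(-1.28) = -0.02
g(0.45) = -0.15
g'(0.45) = -0.95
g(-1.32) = 0.06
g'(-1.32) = -0.01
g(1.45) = 0.13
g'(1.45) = -0.12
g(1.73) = 0.10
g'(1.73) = -0.08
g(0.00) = 0.00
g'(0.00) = -0.12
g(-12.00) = 0.07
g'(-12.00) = 0.00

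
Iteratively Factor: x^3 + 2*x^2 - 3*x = (x + 3)*(x^2 - x) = (x - 1)*(x + 3)*(x)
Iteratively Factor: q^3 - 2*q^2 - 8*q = (q + 2)*(q^2 - 4*q) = (q - 4)*(q + 2)*(q)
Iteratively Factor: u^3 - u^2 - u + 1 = (u - 1)*(u^2 - 1) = (u - 1)*(u + 1)*(u - 1)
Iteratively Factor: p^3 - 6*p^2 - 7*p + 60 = (p + 3)*(p^2 - 9*p + 20) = (p - 5)*(p + 3)*(p - 4)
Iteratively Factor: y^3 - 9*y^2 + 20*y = (y)*(y^2 - 9*y + 20) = y*(y - 4)*(y - 5)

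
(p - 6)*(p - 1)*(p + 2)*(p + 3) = p^4 - 2*p^3 - 23*p^2 - 12*p + 36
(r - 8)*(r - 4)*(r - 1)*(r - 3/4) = r^4 - 55*r^3/4 + 215*r^2/4 - 65*r + 24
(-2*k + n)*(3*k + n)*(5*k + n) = -30*k^3 - k^2*n + 6*k*n^2 + n^3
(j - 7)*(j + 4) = j^2 - 3*j - 28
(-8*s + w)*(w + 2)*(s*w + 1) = -8*s^2*w^2 - 16*s^2*w + s*w^3 + 2*s*w^2 - 8*s*w - 16*s + w^2 + 2*w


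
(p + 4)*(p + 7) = p^2 + 11*p + 28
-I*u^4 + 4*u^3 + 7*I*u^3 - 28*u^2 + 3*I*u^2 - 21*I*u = u*(u - 7)*(u + 3*I)*(-I*u + 1)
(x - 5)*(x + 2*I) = x^2 - 5*x + 2*I*x - 10*I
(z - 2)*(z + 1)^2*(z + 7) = z^4 + 7*z^3 - 3*z^2 - 23*z - 14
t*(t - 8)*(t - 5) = t^3 - 13*t^2 + 40*t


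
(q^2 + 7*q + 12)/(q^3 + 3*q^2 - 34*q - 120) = (q + 3)/(q^2 - q - 30)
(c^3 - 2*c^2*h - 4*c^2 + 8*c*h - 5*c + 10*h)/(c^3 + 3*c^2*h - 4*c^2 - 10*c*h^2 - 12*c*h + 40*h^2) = (c^2 - 4*c - 5)/(c^2 + 5*c*h - 4*c - 20*h)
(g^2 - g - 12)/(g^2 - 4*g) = (g + 3)/g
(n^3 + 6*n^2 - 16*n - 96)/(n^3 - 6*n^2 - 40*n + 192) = (n + 4)/(n - 8)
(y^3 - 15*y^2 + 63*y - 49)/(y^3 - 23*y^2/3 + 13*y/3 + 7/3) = 3*(y - 7)/(3*y + 1)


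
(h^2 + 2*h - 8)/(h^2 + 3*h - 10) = (h + 4)/(h + 5)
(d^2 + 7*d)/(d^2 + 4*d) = (d + 7)/(d + 4)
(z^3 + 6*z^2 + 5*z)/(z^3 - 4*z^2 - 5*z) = (z + 5)/(z - 5)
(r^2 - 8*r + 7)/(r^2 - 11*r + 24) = (r^2 - 8*r + 7)/(r^2 - 11*r + 24)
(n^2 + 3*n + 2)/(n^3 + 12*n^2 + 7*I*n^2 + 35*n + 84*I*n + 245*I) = (n^2 + 3*n + 2)/(n^3 + n^2*(12 + 7*I) + n*(35 + 84*I) + 245*I)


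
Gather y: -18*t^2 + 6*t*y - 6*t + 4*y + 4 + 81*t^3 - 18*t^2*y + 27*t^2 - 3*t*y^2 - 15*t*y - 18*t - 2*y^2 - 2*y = 81*t^3 + 9*t^2 - 24*t + y^2*(-3*t - 2) + y*(-18*t^2 - 9*t + 2) + 4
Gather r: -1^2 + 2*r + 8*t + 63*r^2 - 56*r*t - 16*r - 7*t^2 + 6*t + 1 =63*r^2 + r*(-56*t - 14) - 7*t^2 + 14*t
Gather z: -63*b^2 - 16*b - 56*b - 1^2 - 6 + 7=-63*b^2 - 72*b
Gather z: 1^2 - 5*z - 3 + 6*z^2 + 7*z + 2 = 6*z^2 + 2*z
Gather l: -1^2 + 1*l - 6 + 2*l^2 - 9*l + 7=2*l^2 - 8*l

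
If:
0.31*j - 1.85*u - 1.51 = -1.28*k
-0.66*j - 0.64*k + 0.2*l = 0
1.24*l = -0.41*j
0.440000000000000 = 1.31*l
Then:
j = -1.02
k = 1.15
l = 0.34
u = -0.19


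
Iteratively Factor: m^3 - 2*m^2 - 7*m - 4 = (m + 1)*(m^2 - 3*m - 4) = (m - 4)*(m + 1)*(m + 1)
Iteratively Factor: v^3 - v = (v)*(v^2 - 1) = v*(v + 1)*(v - 1)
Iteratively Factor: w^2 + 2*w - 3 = (w + 3)*(w - 1)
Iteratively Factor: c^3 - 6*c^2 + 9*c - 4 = (c - 1)*(c^2 - 5*c + 4) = (c - 4)*(c - 1)*(c - 1)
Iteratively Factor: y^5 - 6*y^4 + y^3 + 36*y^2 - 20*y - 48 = (y - 3)*(y^4 - 3*y^3 - 8*y^2 + 12*y + 16) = (y - 3)*(y + 1)*(y^3 - 4*y^2 - 4*y + 16) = (y - 3)*(y - 2)*(y + 1)*(y^2 - 2*y - 8) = (y - 4)*(y - 3)*(y - 2)*(y + 1)*(y + 2)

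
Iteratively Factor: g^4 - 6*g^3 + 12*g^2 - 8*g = (g - 2)*(g^3 - 4*g^2 + 4*g) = g*(g - 2)*(g^2 - 4*g + 4) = g*(g - 2)^2*(g - 2)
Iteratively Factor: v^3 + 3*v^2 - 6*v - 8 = (v + 4)*(v^2 - v - 2) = (v - 2)*(v + 4)*(v + 1)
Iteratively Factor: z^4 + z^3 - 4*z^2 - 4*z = (z + 2)*(z^3 - z^2 - 2*z) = (z - 2)*(z + 2)*(z^2 + z) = (z - 2)*(z + 1)*(z + 2)*(z)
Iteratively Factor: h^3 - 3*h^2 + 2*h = (h)*(h^2 - 3*h + 2) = h*(h - 2)*(h - 1)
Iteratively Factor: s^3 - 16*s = (s - 4)*(s^2 + 4*s) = s*(s - 4)*(s + 4)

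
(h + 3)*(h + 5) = h^2 + 8*h + 15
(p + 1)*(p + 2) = p^2 + 3*p + 2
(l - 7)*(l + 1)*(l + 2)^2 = l^4 - 2*l^3 - 27*l^2 - 52*l - 28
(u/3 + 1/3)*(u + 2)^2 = u^3/3 + 5*u^2/3 + 8*u/3 + 4/3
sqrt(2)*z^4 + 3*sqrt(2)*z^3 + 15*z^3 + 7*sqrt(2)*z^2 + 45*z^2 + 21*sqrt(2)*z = z*(z + 3)*(z + 7*sqrt(2))*(sqrt(2)*z + 1)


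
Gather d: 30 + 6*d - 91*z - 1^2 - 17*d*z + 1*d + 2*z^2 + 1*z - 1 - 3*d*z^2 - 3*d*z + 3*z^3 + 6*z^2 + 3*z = d*(-3*z^2 - 20*z + 7) + 3*z^3 + 8*z^2 - 87*z + 28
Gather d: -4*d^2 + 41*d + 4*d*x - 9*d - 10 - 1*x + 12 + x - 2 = -4*d^2 + d*(4*x + 32)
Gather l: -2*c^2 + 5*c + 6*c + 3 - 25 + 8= -2*c^2 + 11*c - 14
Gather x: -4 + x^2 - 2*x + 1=x^2 - 2*x - 3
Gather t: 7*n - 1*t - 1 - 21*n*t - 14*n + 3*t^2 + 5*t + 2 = -7*n + 3*t^2 + t*(4 - 21*n) + 1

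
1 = 1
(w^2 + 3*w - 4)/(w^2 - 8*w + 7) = (w + 4)/(w - 7)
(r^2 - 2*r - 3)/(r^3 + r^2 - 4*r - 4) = (r - 3)/(r^2 - 4)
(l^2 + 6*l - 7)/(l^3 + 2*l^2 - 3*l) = (l + 7)/(l*(l + 3))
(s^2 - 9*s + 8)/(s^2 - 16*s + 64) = (s - 1)/(s - 8)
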